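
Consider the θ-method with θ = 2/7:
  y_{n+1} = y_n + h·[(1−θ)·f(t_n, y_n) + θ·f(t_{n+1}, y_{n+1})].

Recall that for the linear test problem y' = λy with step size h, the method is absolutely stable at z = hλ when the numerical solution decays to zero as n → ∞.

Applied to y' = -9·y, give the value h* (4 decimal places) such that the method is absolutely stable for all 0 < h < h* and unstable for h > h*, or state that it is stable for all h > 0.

Set f=λy, z=hλ:
  y_{n+1} = y_n + z·[5/7·y_n + 2/7·y_{n+1}] ⇒ (1 − 2/7z)y_{n+1} = (1 + 5/7z)y_n
  Hence R(z) = (1 + 5/7z)/(1 − 2/7z).

Need |R(x)|<1, x<0.
x=-0.37: |R|=0.6654
R=−1: 1+5/7x = −1+2/7x ⇒ -3/7x=2 ⇒ x=2/(-3/7)=-4.6667
Confirm numerically:
  x=-4.549: |R|=0.97807 <1
  x=-3.318: |R|=0.70329 <1
  x=-2.653: |R|=0.50910 <1
  x=-5.201: |R|=1.09212 >1
  x=-5.154: |R|=1.08447 >1
  x=-5.018: |R|=1.06187 >1
So |R|<1 on (-4.6667, 0).

(-4.6667,0); λ=-9 ⇒ h* = (14/3)/9 = 0.5185.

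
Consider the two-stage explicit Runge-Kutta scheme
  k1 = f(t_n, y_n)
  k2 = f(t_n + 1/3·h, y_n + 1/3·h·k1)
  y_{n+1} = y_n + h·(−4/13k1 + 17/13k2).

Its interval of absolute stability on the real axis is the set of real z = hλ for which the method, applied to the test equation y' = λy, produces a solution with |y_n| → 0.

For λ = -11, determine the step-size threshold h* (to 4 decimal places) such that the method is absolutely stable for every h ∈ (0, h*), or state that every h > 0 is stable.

(-2.2941,0); λ=-11 ⇒ h* = (39/17)/11 = 0.2086.

On y'=λy, z=hλ:
  k1=λy_n ⇒ h·k1=z·y_n;  k2=λ(1+1/3z)y_n ⇒ h·k2=z(1+1/3z)y_n
  y_{n+1}/y_n = 1 − 4/13z + 17/13z(1+1/3z) = 1 + z + 17/39z²
  R(z) = 1 + z + 17/39z².

Find x<0 with |R(x)|<1.
x=-0.97: |R|=0.4401
R=1: x+17/39x²=0 ⇒ x=−39/17=-2.2941; min R=1−1/(4·17/39)=0.4265>−1
Confirm numerically:
  x=-1.939: |R|=0.69985 <1
  x=-1.928: |R|=0.69231 <1
  x=-1.194: |R|=0.42743 <1
  x=-0.959: |R|=0.44189 <1
  x=-2.670: |R|=1.43747 >1
  x=-2.533: |R|=1.26376 >1
  x=-2.496: |R|=1.21965 >1
So |R|<1 on (-2.2941, 0).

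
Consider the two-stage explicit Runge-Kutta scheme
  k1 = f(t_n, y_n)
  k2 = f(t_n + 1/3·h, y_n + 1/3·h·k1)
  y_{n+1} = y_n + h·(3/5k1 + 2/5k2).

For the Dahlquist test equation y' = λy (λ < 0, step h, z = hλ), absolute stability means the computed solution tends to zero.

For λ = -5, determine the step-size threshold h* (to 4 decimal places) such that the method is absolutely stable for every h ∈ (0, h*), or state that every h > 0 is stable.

On y'=λy, z=hλ:
  k1=λy_n ⇒ h·k1=z·y_n;  k2=λ(1+1/3z)y_n ⇒ h·k2=z(1+1/3z)y_n
  y_{n+1}/y_n = 1 + 3/5z + 2/5z(1+1/3z) = 1 + z + 2/15z²
  so R(z) = 1 + z + 2/15z².

Solve |R(x)|<1 on ℝ⁻.
x=-0.78: |R|=0.3011
R=1: x+2/15x²=0 ⇒ x=−15/2=-7.5000; min R=1−1/(4·2/15)=-0.8750>−1
Confirm numerically:
  x=-7.106: |R|=0.62670 <1
  x=-6.776: |R|=0.34589 <1
  x=-4.231: |R|=0.84415 <1
  x=-7.878: |R|=1.39705 >1
  x=-7.610: |R|=1.11161 >1
Stable set (-7.5000, 0).

(-7.5000,0); λ=-5 ⇒ h* = (15/2)/5 = 1.5000.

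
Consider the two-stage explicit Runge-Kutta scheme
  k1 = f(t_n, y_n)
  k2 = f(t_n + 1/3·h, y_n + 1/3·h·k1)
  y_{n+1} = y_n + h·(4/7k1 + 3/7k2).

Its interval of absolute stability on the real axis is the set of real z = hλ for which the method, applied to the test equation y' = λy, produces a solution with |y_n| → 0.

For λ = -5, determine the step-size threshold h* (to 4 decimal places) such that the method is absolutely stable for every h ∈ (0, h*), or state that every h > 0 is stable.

(-7.0000,0); λ=-5 ⇒ h* = (7)/5 = 1.4000.

Test eqn y'=λy, z=hλ:
  k1=λy_n ⇒ h·k1=z·y_n;  k2=λ(1+1/3z)y_n ⇒ h·k2=z(1+1/3z)y_n
  y_{n+1}/y_n = 1 + 4/7z + 3/7z(1+1/3z) = 1 + z + 1/7z²
  R(z) = 1 + z + 1/7z².

Boundary: |R(x)|=1, x<0.
x=-1.49: |R|=0.1728
R=1: x+1/7x²=0 ⇒ x=−7=-7.0000; min R=1−1/(4·1/7)=-0.7500>−1
Confirm numerically:
  x=-5.883: |R|=0.06124 <1
  x=-5.275: |R|=0.29991 <1
  x=-4.457: |R|=0.61916 <1
  x=-7.438: |R|=1.46541 >1
  x=-7.413: |R|=1.43737 >1
  x=-7.149: |R|=1.15217 >1
So |R|<1 on (-7.0000, 0).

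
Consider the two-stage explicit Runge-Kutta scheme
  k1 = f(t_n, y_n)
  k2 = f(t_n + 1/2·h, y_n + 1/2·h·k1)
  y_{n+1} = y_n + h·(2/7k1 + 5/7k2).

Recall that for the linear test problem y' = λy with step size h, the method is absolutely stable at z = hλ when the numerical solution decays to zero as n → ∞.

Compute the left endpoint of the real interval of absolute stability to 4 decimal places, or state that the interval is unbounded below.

z* = -2.8000.

Test eqn y'=λy, z=hλ:
  k1=λy_n ⇒ h·k1=z·y_n;  k2=λ(1+1/2z)y_n ⇒ h·k2=z(1+1/2z)y_n
  y_{n+1}/y_n = 1 + 2/7z + 5/7z(1+1/2z) = 1 + z + 5/14z²
  R(z) = 1 + z + 5/14z².

Solve |R(x)|<1 on ℝ⁻.
x=-1.01: |R|=0.3543
R=1: x+5/14x²=0 ⇒ x=−14/5=-2.8000; min R=1−1/(4·5/14)=0.3000>−1
Confirm numerically:
  x=-2.188: |R|=0.52177 <1
  x=-1.921: |R|=0.39694 <1
  x=-1.894: |R|=0.38716 <1
  x=-3.165: |R|=1.41258 >1
  x=-2.935: |R|=1.14151 >1
Interval (-2.8000, 0).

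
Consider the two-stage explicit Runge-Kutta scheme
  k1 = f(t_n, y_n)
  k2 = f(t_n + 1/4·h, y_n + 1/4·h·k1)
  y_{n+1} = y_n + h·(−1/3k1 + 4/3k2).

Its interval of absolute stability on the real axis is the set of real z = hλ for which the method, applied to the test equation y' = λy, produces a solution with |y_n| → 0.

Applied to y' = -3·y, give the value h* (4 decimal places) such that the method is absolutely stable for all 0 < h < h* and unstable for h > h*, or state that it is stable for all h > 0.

Test eqn y'=λy, z=hλ:
  k1=λy_n ⇒ h·k1=z·y_n;  k2=λ(1+1/4z)y_n ⇒ h·k2=z(1+1/4z)y_n
  y_{n+1}/y_n = 1 − 1/3z + 4/3z(1+1/4z) = 1 + z + 1/3z²
  Hence R(z) = 1 + z + 1/3z².

Boundary: |R(x)|=1, x<0.
x=-1.58: |R|=0.2521
R=1: x+1/3x²=0 ⇒ x=−3=-3.0000; min R=1−1/(4·1/3)=0.2500>−1
Confirm numerically:
  x=-2.289: |R|=0.45751 <1
  x=-1.903: |R|=0.30414 <1
  x=-1.808: |R|=0.28162 <1
  x=-1.796: |R|=0.27921 <1
  x=-3.565: |R|=1.67141 >1
  x=-3.403: |R|=1.45714 >1
  x=-3.347: |R|=1.38714 >1
Stable set (-3.0000, 0).

(-3.0000,0); λ=-3 ⇒ h* = (3)/3 = 1.0000.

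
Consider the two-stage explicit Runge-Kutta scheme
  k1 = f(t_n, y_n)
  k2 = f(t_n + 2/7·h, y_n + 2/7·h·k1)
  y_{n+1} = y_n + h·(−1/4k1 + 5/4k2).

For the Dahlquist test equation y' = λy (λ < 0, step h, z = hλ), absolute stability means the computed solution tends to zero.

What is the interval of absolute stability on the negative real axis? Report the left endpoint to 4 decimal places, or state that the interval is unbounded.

Test eqn y'=λy, z=hλ:
  k1=λy_n ⇒ h·k1=z·y_n;  k2=λ(1+2/7z)y_n ⇒ h·k2=z(1+2/7z)y_n
  y_{n+1}/y_n = 1 − 1/4z + 5/4z(1+2/7z) = 1 + z + 5/14z²
  R(z) = 1 + z + 5/14z².

Find x<0 with |R(x)|<1.
x=-0.82: |R|=0.4201
R=1: x+5/14x²=0 ⇒ x=−14/5=-2.8000; min R=1−1/(4·5/14)=0.3000>−1
Confirm numerically:
  x=-2.303: |R|=0.59122 <1
  x=-1.956: |R|=0.41041 <1
  x=-1.889: |R|=0.38540 <1
  x=-3.313: |R|=1.60699 >1
  x=-3.256: |R|=1.53026 >1
Stable set (-2.8000, 0).

z∈(-2.8000,0).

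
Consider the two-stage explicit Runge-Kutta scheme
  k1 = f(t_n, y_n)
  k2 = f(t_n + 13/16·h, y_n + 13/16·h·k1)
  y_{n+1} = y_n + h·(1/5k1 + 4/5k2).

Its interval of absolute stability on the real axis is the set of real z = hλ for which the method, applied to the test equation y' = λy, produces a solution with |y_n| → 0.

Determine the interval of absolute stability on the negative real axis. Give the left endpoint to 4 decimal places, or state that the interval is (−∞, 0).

z∈(-1.5385,0).

On y'=λy, z=hλ:
  k1=λy_n ⇒ h·k1=z·y_n;  k2=λ(1+13/16z)y_n ⇒ h·k2=z(1+13/16z)y_n
  y_{n+1}/y_n = 1 + 1/5z + 4/5z(1+13/16z) = 1 + z + 13/20z²
  ⇒ R(z) = 1 + z + 13/20z².

Boundary: |R(x)|=1, x<0.
x=-0.93: |R|=0.6322
R=1: x+13/20x²=0 ⇒ x=−20/13=-1.5385; min R=1−1/(4·13/20)=0.6154>−1
Confirm numerically:
  x=-0.993: |R|=0.64793 <1
  x=-0.873: |R|=0.62238 <1
  x=-0.691: |R|=0.61936 <1
  x=-2.045: |R|=1.67332 >1
  x=-1.618: |R|=1.08365 >1
Interval (-1.5385, 0).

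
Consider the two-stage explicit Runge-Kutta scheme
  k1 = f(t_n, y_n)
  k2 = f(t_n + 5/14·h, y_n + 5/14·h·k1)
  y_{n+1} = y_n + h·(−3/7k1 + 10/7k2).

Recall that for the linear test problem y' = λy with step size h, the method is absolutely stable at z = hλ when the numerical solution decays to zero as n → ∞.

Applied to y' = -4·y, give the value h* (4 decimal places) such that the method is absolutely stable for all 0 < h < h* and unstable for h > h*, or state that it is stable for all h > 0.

Set f=λy, z=hλ:
  k1=λy_n ⇒ h·k1=z·y_n;  k2=λ(1+5/14z)y_n ⇒ h·k2=z(1+5/14z)y_n
  y_{n+1}/y_n = 1 − 3/7z + 10/7z(1+5/14z) = 1 + z + 25/49z²
  so R(z) = 1 + z + 25/49z².

Need |R(x)|<1, x<0.
x=-0.61: |R|=0.5798
R=1: x+25/49x²=0 ⇒ x=−49/25=-1.9600; min R=1−1/(4·25/49)=0.5100>−1
Confirm numerically:
  x=-1.793: |R|=0.84723 <1
  x=-1.593: |R|=0.70172 <1
  x=-1.576: |R|=0.69123 <1
  x=-1.569: |R|=0.68700 <1
  x=-2.139: |R|=1.19535 >1
  x=-2.135: |R|=1.19062 >1
  x=-2.074: |R|=1.12063 >1
Stable set (-1.9600, 0).

(-1.9600,0); λ=-4 ⇒ h* = (49/25)/4 = 0.4900.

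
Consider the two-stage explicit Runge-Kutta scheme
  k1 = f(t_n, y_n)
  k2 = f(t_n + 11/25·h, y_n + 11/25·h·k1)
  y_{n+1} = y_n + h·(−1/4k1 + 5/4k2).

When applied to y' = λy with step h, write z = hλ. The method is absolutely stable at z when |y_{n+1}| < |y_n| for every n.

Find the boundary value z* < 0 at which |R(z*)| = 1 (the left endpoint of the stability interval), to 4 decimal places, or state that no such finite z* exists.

Set f=λy, z=hλ:
  k1=λy_n ⇒ h·k1=z·y_n;  k2=λ(1+11/25z)y_n ⇒ h·k2=z(1+11/25z)y_n
  y_{n+1}/y_n = 1 − 1/4z + 5/4z(1+11/25z) = 1 + z + 11/20z²
  R(z) = 1 + z + 11/20z².

Need |R(x)|<1, x<0.
x=-1.72: |R|=0.9071
R=1: x+11/20x²=0 ⇒ x=−20/11=-1.8182; min R=1−1/(4·11/20)=0.5455>−1
Confirm numerically:
  x=-1.739: |R|=0.92427 <1
  x=-1.701: |R|=0.89037 <1
  x=-1.473: |R|=0.72035 <1
  x=-1.397: |R|=0.67638 <1
  x=-2.184: |R|=1.43942 >1
  x=-1.880: |R|=1.06392 >1
  x=-1.875: |R|=1.05859 >1
So |R|<1 on (-1.8182, 0).

z* = -1.8182.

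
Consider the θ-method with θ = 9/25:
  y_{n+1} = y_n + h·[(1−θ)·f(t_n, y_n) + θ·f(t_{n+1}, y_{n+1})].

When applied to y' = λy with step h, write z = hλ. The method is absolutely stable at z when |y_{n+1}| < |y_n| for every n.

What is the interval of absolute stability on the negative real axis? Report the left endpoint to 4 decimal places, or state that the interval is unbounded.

Test eqn y'=λy, z=hλ:
  y_{n+1} = y_n + z·[16/25·y_n + 9/25·y_{n+1}] ⇒ (1 − 9/25z)y_{n+1} = (1 + 16/25z)y_n
  ⇒ R(z) = (1 + 16/25z)/(1 − 9/25z).

Find x<0 with |R(x)|<1.
x=-1.63: |R|=0.0272
R=−1: 1+16/25x = −1+9/25x ⇒ -7/25x=2 ⇒ x=2/(-7/25)=-7.1429
Confirm numerically:
  x=-6.753: |R|=0.96818 <1
  x=-6.508: |R|=0.94682 <1
  x=-3.999: |R|=0.63918 <1
  x=-3.844: |R|=0.61252 <1
  x=-7.638: |R|=1.03697 >1
  x=-7.394: |R|=1.01920 >1
  x=-7.305: |R|=1.01251 >1
Stable set (-7.1429, 0).

z∈(-7.1429,0).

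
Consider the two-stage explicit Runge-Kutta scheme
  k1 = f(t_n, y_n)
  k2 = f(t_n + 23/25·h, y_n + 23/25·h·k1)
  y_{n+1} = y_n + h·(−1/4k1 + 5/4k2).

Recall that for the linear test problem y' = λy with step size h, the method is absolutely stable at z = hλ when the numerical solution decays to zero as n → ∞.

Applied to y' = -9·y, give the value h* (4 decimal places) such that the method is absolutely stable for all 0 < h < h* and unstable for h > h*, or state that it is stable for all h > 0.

Test eqn y'=λy, z=hλ:
  k1=λy_n ⇒ h·k1=z·y_n;  k2=λ(1+23/25z)y_n ⇒ h·k2=z(1+23/25z)y_n
  y_{n+1}/y_n = 1 − 1/4z + 5/4z(1+23/25z) = 1 + z + 23/20z²
  Hence R(z) = 1 + z + 23/20z².

Need |R(x)|<1, x<0.
x=-0.98: |R|=1.1245
R=1: x+23/20x²=0 ⇒ x=−20/23=-0.8696; min R=1−1/(4·23/20)=0.7826>−1
Confirm numerically:
  x=-0.678: |R|=0.85064 <1
  x=-0.607: |R|=0.81672 <1
  x=-0.487: |R|=0.78574 <1
  x=-0.395: |R|=0.78443 <1
  x=-1.025: |R|=1.18322 >1
  x=-0.943: |R|=1.07964 >1
Stable set (-0.8696, 0).

(-0.8696,0); λ=-9 ⇒ h* = (20/23)/9 = 0.0966.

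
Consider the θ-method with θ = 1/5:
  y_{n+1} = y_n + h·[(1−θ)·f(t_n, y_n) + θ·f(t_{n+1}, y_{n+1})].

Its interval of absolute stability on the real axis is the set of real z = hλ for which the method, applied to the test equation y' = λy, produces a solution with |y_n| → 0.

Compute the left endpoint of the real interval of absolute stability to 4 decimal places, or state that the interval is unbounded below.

Test eqn y'=λy, z=hλ:
  y_{n+1} = y_n + z·[4/5·y_n + 1/5·y_{n+1}] ⇒ (1 − 1/5z)y_{n+1} = (1 + 4/5z)y_n
  Hence R(z) = (1 + 4/5z)/(1 − 1/5z).

Find x<0 with |R(x)|<1.
x=-0.94: |R|=0.2088
R=−1: 1+4/5x = −1+1/5x ⇒ -3/5x=2 ⇒ x=2/(-3/5)=-3.3333
Confirm numerically:
  x=-2.431: |R|=0.63572 <1
  x=-1.659: |R|=0.24568 <1
  x=-1.454: |R|=0.12643 <1
  x=-3.454: |R|=1.04282 >1
  x=-3.395: |R|=1.02204 >1
Interval (-3.3333, 0).

left endpoint -3.3333.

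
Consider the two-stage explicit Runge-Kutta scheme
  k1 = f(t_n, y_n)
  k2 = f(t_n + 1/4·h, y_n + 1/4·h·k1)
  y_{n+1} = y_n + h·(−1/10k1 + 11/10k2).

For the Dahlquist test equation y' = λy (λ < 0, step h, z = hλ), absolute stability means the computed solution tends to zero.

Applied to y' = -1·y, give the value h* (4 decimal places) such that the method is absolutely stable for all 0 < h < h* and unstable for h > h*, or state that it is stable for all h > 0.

On y'=λy, z=hλ:
  k1=λy_n ⇒ h·k1=z·y_n;  k2=λ(1+1/4z)y_n ⇒ h·k2=z(1+1/4z)y_n
  y_{n+1}/y_n = 1 − 1/10z + 11/10z(1+1/4z) = 1 + z + 11/40z²
  R(z) = 1 + z + 11/40z².

Need |R(x)|<1, x<0.
x=-0.3: |R|=0.7248
R=1: x+11/40x²=0 ⇒ x=−40/11=-3.6364; min R=1−1/(4·11/40)=0.0909>−1
Confirm numerically:
  x=-1.930: |R|=0.09435 <1
  x=-1.872: |R|=0.09171 <1
  x=-1.674: |R|=0.09663 <1
  x=-4.234: |R|=1.69586 >1
  x=-4.168: |R|=1.60936 >1
  x=-3.894: |R|=1.27589 >1
Interval (-3.6364, 0).

(-3.6364,0); λ=-1 ⇒ h* = (40/11)/1 = 3.6364.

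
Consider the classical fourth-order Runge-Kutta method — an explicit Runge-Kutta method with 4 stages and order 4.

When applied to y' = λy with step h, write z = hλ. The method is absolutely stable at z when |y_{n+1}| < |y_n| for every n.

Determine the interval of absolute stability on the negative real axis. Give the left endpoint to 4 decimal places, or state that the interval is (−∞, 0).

(-2.7853, 0).

With y'=λy (z=hλ):
  order 4, 4-stage ⇒ R(z)=1+z+z^2/2+z^3/6+z^4/24
  (e.g. R(-1.06)=0.35590, |R|=0.35590)

Solve |R(x)|<1 on ℝ⁻.
x=-1.06: |R|=0.3559
|R(-2.5)|=0.6484 |R(-1.9)|=0.3048 |R(-1.3)|=0.2978
Bisect:
  x_lo=-3.4622 |R|=2.6011  x_hi=-0.0959 |R|=0.9085
  mid=-1.77905 |R|=0.28239 →hi
  mid=-2.62061 |R|=0.77880 →hi
  mid=-3.04139 |R|=1.45994 →lo
  mid=-2.83100 |R|=1.07113 →lo
  mid=-2.72580 |R|=0.91395 →hi
  mid=-2.77840 |R|=0.98966 →hi
  mid=-2.80470 |R|=1.02966 →lo
  ...
  [-2.78539,-2.78518] ⇒ x*=-2.7853
So |R|<1 on (-2.7853, 0).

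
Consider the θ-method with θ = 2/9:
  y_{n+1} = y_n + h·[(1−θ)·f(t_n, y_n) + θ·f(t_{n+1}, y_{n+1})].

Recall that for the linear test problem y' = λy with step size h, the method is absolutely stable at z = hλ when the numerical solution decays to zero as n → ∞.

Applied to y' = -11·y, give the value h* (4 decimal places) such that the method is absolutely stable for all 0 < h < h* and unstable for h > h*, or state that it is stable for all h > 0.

Test eqn y'=λy, z=hλ:
  y_{n+1} = y_n + z·[7/9·y_n + 2/9·y_{n+1}] ⇒ (1 − 2/9z)y_{n+1} = (1 + 7/9z)y_n
  Hence R(z) = (1 + 7/9z)/(1 − 2/9z).

Boundary: |R(x)|=1, x<0.
x=-1.55: |R|=0.1529
R=−1: 1+7/9x = −1+2/9x ⇒ -5/9x=2 ⇒ x=2/(-5/9)=-3.6000
Confirm numerically:
  x=-3.502: |R|=0.96938 <1
  x=-3.057: |R|=0.82037 <1
  x=-2.833: |R|=0.73851 <1
  x=-1.666: |R|=0.21586 <1
  x=-4.143: |R|=1.15706 >1
  x=-4.125: |R|=1.15217 >1
  x=-3.846: |R|=1.07369 >1
So |R|<1 on (-3.6000, 0).

(-3.6000,0); λ=-11 ⇒ h* = (18/5)/11 = 0.3273.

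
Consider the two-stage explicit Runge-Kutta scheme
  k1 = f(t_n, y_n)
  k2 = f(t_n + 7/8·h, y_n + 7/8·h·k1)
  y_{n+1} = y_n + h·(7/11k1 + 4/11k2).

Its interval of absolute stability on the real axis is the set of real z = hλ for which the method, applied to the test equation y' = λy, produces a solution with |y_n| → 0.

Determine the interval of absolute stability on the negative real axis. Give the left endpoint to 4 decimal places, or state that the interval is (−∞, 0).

On y'=λy, z=hλ:
  k1=λy_n ⇒ h·k1=z·y_n;  k2=λ(1+7/8z)y_n ⇒ h·k2=z(1+7/8z)y_n
  y_{n+1}/y_n = 1 + 7/11z + 4/11z(1+7/8z) = 1 + z + 7/22z²
  ⇒ R(z) = 1 + z + 7/22z².

Solve |R(x)|<1 on ℝ⁻.
x=-1.61: |R|=0.2148
R=1: x+7/22x²=0 ⇒ x=−22/7=-3.1429; min R=1−1/(4·7/22)=0.2143>−1
Confirm numerically:
  x=-2.078: |R|=0.29594 <1
  x=-1.567: |R|=0.21429 <1
  x=-1.398: |R|=0.22386 <1
  x=-3.595: |R|=1.51719 >1
  x=-3.491: |R|=1.38671 >1
  x=-3.325: |R|=1.19270 >1
Interval (-3.1429, 0).

(-3.1429, 0).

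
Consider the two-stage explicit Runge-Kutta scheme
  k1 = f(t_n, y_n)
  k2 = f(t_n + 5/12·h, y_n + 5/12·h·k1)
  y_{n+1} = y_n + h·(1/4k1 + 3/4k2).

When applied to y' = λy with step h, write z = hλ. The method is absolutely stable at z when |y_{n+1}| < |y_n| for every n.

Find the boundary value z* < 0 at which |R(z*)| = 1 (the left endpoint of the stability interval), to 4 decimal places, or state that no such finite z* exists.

With y'=λy (z=hλ):
  k1=λy_n ⇒ h·k1=z·y_n;  k2=λ(1+5/12z)y_n ⇒ h·k2=z(1+5/12z)y_n
  y_{n+1}/y_n = 1 + 1/4z + 3/4z(1+5/12z) = 1 + z + 5/16z²
  so R(z) = 1 + z + 5/16z².

Boundary: |R(x)|=1, x<0.
x=-0.47: |R|=0.5990
R=1: x+5/16x²=0 ⇒ x=−16/5=-3.2000; min R=1−1/(4·5/16)=0.2000>−1
Confirm numerically:
  x=-3.112: |R|=0.91442 <1
  x=-3.029: |R|=0.83814 <1
  x=-2.260: |R|=0.33612 <1
  x=-2.147: |R|=0.29350 <1
  x=-3.263: |R|=1.06424 >1
  x=-3.228: |R|=1.02825 >1
Interval (-3.2000, 0).

z* = -3.2000.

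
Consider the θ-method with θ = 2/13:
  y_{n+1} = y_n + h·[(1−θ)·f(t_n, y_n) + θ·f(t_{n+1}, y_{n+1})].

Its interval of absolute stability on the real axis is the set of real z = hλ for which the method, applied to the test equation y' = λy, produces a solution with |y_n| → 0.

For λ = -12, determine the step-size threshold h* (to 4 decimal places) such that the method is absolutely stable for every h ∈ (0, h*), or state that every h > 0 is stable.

Set f=λy, z=hλ:
  y_{n+1} = y_n + z·[11/13·y_n + 2/13·y_{n+1}] ⇒ (1 − 2/13z)y_{n+1} = (1 + 11/13z)y_n
  Hence R(z) = (1 + 11/13z)/(1 − 2/13z).

Find x<0 with |R(x)|<1.
x=-0.64: |R|=0.4174
R=−1: 1+11/13x = −1+2/13x ⇒ -9/13x=2 ⇒ x=2/(-9/13)=-2.8889
Confirm numerically:
  x=-2.845: |R|=0.97887 <1
  x=-2.763: |R|=0.93884 <1
  x=-2.405: |R|=0.75547 <1
  x=-1.449: |R|=0.18487 <1
  x=-2.977: |R|=1.04184 >1
  x=-2.910: |R|=1.01010 >1
Interval (-2.8889, 0).

(-2.8889,0); λ=-12 ⇒ h* = (26/9)/12 = 0.2407.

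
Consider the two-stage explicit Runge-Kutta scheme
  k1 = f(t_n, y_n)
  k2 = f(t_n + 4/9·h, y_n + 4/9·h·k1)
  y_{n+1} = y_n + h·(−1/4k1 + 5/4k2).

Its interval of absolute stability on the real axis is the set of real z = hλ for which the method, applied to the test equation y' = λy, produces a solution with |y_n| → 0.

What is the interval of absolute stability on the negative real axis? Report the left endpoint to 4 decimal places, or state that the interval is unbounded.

z∈(-1.8000,0).

With y'=λy (z=hλ):
  k1=λy_n ⇒ h·k1=z·y_n;  k2=λ(1+4/9z)y_n ⇒ h·k2=z(1+4/9z)y_n
  y_{n+1}/y_n = 1 − 1/4z + 5/4z(1+4/9z) = 1 + z + 5/9z²
  ⇒ R(z) = 1 + z + 5/9z².

Need |R(x)|<1, x<0.
x=-1.44: |R|=0.7120
R=1: x+5/9x²=0 ⇒ x=−9/5=-1.8000; min R=1−1/(4·5/9)=0.5500>−1
Confirm numerically:
  x=-1.554: |R|=0.78762 <1
  x=-1.542: |R|=0.77898 <1
  x=-1.136: |R|=0.58094 <1
  x=-2.393: |R|=1.78836 >1
  x=-2.262: |R|=1.58058 >1
  x=-2.003: |R|=1.22589 >1
Stable set (-1.8000, 0).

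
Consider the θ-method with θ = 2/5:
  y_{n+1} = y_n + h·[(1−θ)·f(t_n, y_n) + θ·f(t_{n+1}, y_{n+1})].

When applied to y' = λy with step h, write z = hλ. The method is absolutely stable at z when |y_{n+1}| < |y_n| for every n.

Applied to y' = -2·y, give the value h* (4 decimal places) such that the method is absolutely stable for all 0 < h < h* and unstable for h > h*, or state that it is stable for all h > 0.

(-10.0000,0); λ=-2 ⇒ h* = (10)/2 = 5.0000.

Set f=λy, z=hλ:
  y_{n+1} = y_n + z·[3/5·y_n + 2/5·y_{n+1}] ⇒ (1 − 2/5z)y_{n+1} = (1 + 3/5z)y_n
  R(z) = (1 + 3/5z)/(1 − 2/5z).

Solve |R(x)|<1 on ℝ⁻.
x=-1.59: |R|=0.0281
R=−1: 1+3/5x = −1+2/5x ⇒ -1/5x=2 ⇒ x=2/(-1/5)=-10.0000
Confirm numerically:
  x=-7.687: |R|=0.88647 <1
  x=-7.191: |R|=0.85507 <1
  x=-6.822: |R|=0.82954 <1
  x=-5.089: |R|=0.67644 <1
  x=-10.555: |R|=1.02126 >1
  x=-10.147: |R|=1.00581 >1
Stable set (-10.0000, 0).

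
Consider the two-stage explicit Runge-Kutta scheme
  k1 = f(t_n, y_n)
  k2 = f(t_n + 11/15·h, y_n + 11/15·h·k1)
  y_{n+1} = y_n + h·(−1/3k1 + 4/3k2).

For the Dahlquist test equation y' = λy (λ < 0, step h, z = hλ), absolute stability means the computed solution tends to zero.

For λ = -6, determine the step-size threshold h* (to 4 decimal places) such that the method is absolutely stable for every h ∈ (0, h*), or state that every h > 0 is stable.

(-1.0227,0); λ=-6 ⇒ h* = (45/44)/6 = 0.1705.

With y'=λy (z=hλ):
  k1=λy_n ⇒ h·k1=z·y_n;  k2=λ(1+11/15z)y_n ⇒ h·k2=z(1+11/15z)y_n
  y_{n+1}/y_n = 1 − 1/3z + 4/3z(1+11/15z) = 1 + z + 44/45z²
  so R(z) = 1 + z + 44/45z².

Find x<0 with |R(x)|<1.
x=-1.58: |R|=1.8609
R=1: x+44/45x²=0 ⇒ x=−45/44=-1.0227; min R=1−1/(4·44/45)=0.7443>−1
Confirm numerically:
  x=-0.865: |R|=0.86660 <1
  x=-0.864: |R|=0.86591 <1
  x=-0.767: |R|=0.80822 <1
  x=-0.590: |R|=0.75036 <1
  x=-1.600: |R|=1.90311 >1
  x=-1.072: |R|=1.05165 >1
Interval (-1.0227, 0).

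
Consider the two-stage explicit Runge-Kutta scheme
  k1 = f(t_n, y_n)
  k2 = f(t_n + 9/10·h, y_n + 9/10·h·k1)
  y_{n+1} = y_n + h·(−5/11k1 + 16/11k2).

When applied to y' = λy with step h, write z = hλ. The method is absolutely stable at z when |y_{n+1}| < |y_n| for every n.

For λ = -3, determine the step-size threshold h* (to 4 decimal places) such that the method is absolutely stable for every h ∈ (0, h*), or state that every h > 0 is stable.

(-0.7639,0); λ=-3 ⇒ h* = (55/72)/3 = 0.2546.

Test eqn y'=λy, z=hλ:
  k1=λy_n ⇒ h·k1=z·y_n;  k2=λ(1+9/10z)y_n ⇒ h·k2=z(1+9/10z)y_n
  y_{n+1}/y_n = 1 − 5/11z + 16/11z(1+9/10z) = 1 + z + 72/55z²
  so R(z) = 1 + z + 72/55z².

Solve |R(x)|<1 on ℝ⁻.
x=-1.7: |R|=3.0833
R=1: x+72/55x²=0 ⇒ x=−55/72=-0.7639; min R=1−1/(4·72/55)=0.8090>−1
Confirm numerically:
  x=-0.712: |R|=0.95164 <1
  x=-0.434: |R|=0.81258 <1
  x=-0.400: |R|=0.80945 <1
  x=-1.256: |R|=1.80914 >1
  x=-1.242: |R|=1.77736 >1
So |R|<1 on (-0.7639, 0).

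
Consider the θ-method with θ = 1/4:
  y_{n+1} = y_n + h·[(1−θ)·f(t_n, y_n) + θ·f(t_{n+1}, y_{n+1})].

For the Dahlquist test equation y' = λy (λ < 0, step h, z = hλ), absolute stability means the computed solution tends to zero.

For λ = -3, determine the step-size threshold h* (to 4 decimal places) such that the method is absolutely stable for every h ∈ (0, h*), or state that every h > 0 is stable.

Test eqn y'=λy, z=hλ:
  y_{n+1} = y_n + z·[3/4·y_n + 1/4·y_{n+1}] ⇒ (1 − 1/4z)y_{n+1} = (1 + 3/4z)y_n
  so R(z) = (1 + 3/4z)/(1 − 1/4z).

Solve |R(x)|<1 on ℝ⁻.
x=-0.59: |R|=0.4858
R=−1: 1+3/4x = −1+1/4x ⇒ -1/2x=2 ⇒ x=2/(-1/2)=-4.0000
Confirm numerically:
  x=-2.463: |R|=0.52437 <1
  x=-2.054: |R|=0.35712 <1
  x=-1.914: |R|=0.29456 <1
  x=-1.726: |R|=0.20573 <1
  x=-4.537: |R|=1.12581 >1
  x=-4.519: |R|=1.12185 >1
  x=-4.454: |R|=1.10740 >1
Stable set (-4.0000, 0).

(-4.0000,0); λ=-3 ⇒ h* = (4)/3 = 1.3333.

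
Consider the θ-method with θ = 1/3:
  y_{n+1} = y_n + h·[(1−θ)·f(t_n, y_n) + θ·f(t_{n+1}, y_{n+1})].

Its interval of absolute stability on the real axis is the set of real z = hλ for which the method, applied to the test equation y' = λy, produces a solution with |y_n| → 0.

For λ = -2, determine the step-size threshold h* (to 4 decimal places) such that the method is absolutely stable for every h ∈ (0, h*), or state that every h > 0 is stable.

(-6.0000,0); λ=-2 ⇒ h* = (6)/2 = 3.0000.

Test eqn y'=λy, z=hλ:
  y_{n+1} = y_n + z·[2/3·y_n + 1/3·y_{n+1}] ⇒ (1 − 1/3z)y_{n+1} = (1 + 2/3z)y_n
  so R(z) = (1 + 2/3z)/(1 − 1/3z).

Boundary: |R(x)|=1, x<0.
x=-1.61: |R|=0.0477
R=−1: 1+2/3x = −1+1/3x ⇒ -1/3x=2 ⇒ x=2/(-1/3)=-6.0000
Confirm numerically:
  x=-5.395: |R|=0.92793 <1
  x=-4.371: |R|=0.77900 <1
  x=-2.687: |R|=0.41744 <1
  x=-6.581: |R|=1.06064 >1
  x=-6.508: |R|=1.05343 >1
  x=-6.249: |R|=1.02692 >1
Interval (-6.0000, 0).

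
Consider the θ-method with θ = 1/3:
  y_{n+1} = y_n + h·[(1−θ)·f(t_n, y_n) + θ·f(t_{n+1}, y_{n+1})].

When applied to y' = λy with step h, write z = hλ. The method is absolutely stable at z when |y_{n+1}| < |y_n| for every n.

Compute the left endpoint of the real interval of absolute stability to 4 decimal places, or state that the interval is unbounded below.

Set f=λy, z=hλ:
  y_{n+1} = y_n + z·[2/3·y_n + 1/3·y_{n+1}] ⇒ (1 − 1/3z)y_{n+1} = (1 + 2/3z)y_n
  so R(z) = (1 + 2/3z)/(1 − 1/3z).

Find x<0 with |R(x)|<1.
x=-0.65: |R|=0.4658
R=−1: 1+2/3x = −1+1/3x ⇒ -1/3x=2 ⇒ x=2/(-1/3)=-6.0000
Confirm numerically:
  x=-5.600: |R|=0.95349 <1
  x=-4.784: |R|=0.84378 <1
  x=-4.573: |R|=0.81157 <1
  x=-4.539: |R|=0.80621 <1
  x=-6.375: |R|=1.04000 >1
  x=-6.174: |R|=1.01897 >1
So |R|<1 on (-6.0000, 0).

left endpoint -6.0000.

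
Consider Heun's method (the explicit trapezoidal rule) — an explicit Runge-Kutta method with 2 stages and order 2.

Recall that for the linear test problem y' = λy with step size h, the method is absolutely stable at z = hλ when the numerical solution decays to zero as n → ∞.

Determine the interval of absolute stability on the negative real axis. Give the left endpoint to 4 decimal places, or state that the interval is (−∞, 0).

Test eqn y'=λy, z=hλ:
  order 2, 2-stage ⇒ R(z)=1+z+z^2/2
  (e.g. R(-0.65)=0.56125, |R|=0.56125)

Solve |R(x)|<1 on ℝ⁻.
x=-0.65: |R|=0.5613
|R(-2.12)|=1.1272 |R(-1.47)|=0.6104 |R(-0.81)|=0.5181
Bisect:
  x_lo=-2.6373 |R|=1.8403  x_hi=-0.2743 |R|=0.7634
  mid=-1.45577 |R|=0.60386 →hi
  mid=-2.04652 |R|=1.04760 →lo
  mid=-1.75114 |R|=0.78211 →hi
  mid=-1.89883 |R|=0.90395 →hi
  mid=-1.97268 |R|=0.97305 →hi
  mid=-2.00960 |R|=1.00964 →lo
  mid=-1.99114 |R|=0.99118 →hi
  mid=-2.00037 |R|=1.00037 →lo
  ...
  [-2.00008,-1.99994] ⇒ x*=-2.0000
So |R|<1 on (-2.0000, 0).

(-2.0000, 0).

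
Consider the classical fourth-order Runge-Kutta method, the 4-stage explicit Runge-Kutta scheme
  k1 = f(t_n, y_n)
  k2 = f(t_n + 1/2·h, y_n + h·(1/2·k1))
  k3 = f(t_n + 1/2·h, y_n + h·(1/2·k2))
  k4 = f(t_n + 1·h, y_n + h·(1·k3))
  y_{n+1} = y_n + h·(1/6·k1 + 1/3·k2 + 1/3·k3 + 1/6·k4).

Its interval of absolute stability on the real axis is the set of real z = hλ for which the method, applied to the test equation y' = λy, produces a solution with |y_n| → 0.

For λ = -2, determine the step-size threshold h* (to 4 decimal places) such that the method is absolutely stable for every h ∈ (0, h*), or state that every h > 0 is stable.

(-2.7853,0); λ=-2 ⇒ h* = 1.3926.

Test eqn y'=λy, z=hλ:
  order 4, 4-stage ⇒ R(z)=1+z+z^2/2+z^3/6+z^4/24
  (e.g. R(-1.78)=0.28252, |R|=0.28252)

Need |R(x)|<1, x<0.
x=-1.78: |R|=0.2825
|R(-2.98)|=1.3355 |R(-2.49)|=0.6387 |R(-1.89)|=0.3025
Bisect:
  x_lo=-3.2103 |R|=1.8540  x_hi=-0.1046 |R|=0.9006
  mid=-1.65746 |R|=0.27170 →hi
  mid=-2.43387 |R|=0.58716 →hi
  mid=-2.82207 |R|=1.05688 →lo
  mid=-2.62797 |R|=0.78758 →hi
  mid=-2.72502 |R|=0.91287 →hi
  mid=-2.77355 |R|=0.98243 →hi
  mid=-2.79781 |R|=1.01903 →lo
  ...
  [-2.78530,-2.78511] ⇒ x*=-2.7853
Interval (-2.7853, 0).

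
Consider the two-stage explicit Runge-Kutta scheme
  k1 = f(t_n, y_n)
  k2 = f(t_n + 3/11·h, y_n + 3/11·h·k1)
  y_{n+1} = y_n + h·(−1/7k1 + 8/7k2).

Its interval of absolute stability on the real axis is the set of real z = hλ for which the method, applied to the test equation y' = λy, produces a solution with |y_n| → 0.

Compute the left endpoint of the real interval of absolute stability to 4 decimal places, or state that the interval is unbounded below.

Test eqn y'=λy, z=hλ:
  k1=λy_n ⇒ h·k1=z·y_n;  k2=λ(1+3/11z)y_n ⇒ h·k2=z(1+3/11z)y_n
  y_{n+1}/y_n = 1 − 1/7z + 8/7z(1+3/11z) = 1 + z + 24/77z²
  R(z) = 1 + z + 24/77z².

Boundary: |R(x)|=1, x<0.
x=-0.51: |R|=0.5711
R=1: x+24/77x²=0 ⇒ x=−77/24=-3.2083; min R=1−1/(4·24/77)=0.1979>−1
Confirm numerically:
  x=-2.289: |R|=0.34410 <1
  x=-2.065: |R|=0.26411 <1
  x=-1.378: |R|=0.21386 <1
  x=-3.497: |R|=1.31464 >1
  x=-3.394: |R|=1.19641 >1
  x=-3.363: |R|=1.16212 >1
Stable set (-3.2083, 0).

left endpoint -3.2083.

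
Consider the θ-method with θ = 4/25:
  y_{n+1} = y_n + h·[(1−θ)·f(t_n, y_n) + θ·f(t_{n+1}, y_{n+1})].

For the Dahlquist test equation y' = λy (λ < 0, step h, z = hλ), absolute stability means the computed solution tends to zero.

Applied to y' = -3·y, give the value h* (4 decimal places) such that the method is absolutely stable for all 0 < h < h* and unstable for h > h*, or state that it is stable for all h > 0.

(-2.9412,0); λ=-3 ⇒ h* = (50/17)/3 = 0.9804.

Test eqn y'=λy, z=hλ:
  y_{n+1} = y_n + z·[21/25·y_n + 4/25·y_{n+1}] ⇒ (1 − 4/25z)y_{n+1} = (1 + 21/25z)y_n
  Hence R(z) = (1 + 21/25z)/(1 − 4/25z).

Solve |R(x)|<1 on ℝ⁻.
x=-1.23: |R|=0.0277
R=−1: 1+21/25x = −1+4/25x ⇒ -17/25x=2 ⇒ x=2/(-17/25)=-2.9412
Confirm numerically:
  x=-2.583: |R|=0.82766 <1
  x=-1.814: |R|=0.40594 <1
  x=-1.638: |R|=0.29786 <1
  x=-3.459: |R|=1.22667 >1
  x=-3.426: |R|=1.21295 >1
Interval (-2.9412, 0).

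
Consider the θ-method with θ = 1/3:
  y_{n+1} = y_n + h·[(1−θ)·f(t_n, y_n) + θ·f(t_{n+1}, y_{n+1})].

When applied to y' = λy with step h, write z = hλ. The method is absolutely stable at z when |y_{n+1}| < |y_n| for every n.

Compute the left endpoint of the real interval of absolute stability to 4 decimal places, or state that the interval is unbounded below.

left endpoint -6.0000.

Test eqn y'=λy, z=hλ:
  y_{n+1} = y_n + z·[2/3·y_n + 1/3·y_{n+1}] ⇒ (1 − 1/3z)y_{n+1} = (1 + 2/3z)y_n
  R(z) = (1 + 2/3z)/(1 − 1/3z).

Need |R(x)|<1, x<0.
x=-0.82: |R|=0.3560
R=−1: 1+2/3x = −1+1/3x ⇒ -1/3x=2 ⇒ x=2/(-1/3)=-6.0000
Confirm numerically:
  x=-4.896: |R|=0.86018 <1
  x=-4.395: |R|=0.78296 <1
  x=-3.985: |R|=0.71152 <1
  x=-3.934: |R|=0.70205 <1
  x=-6.476: |R|=1.05023 >1
  x=-6.130: |R|=1.01424 >1
Stable set (-6.0000, 0).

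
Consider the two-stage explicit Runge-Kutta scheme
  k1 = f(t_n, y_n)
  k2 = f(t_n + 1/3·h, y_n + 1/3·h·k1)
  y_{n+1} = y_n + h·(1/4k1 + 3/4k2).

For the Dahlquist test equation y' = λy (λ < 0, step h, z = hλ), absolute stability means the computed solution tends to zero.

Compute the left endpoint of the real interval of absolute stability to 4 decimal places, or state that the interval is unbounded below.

Set f=λy, z=hλ:
  k1=λy_n ⇒ h·k1=z·y_n;  k2=λ(1+1/3z)y_n ⇒ h·k2=z(1+1/3z)y_n
  y_{n+1}/y_n = 1 + 1/4z + 3/4z(1+1/3z) = 1 + z + 1/4z²
  Hence R(z) = 1 + z + 1/4z².

Find x<0 with |R(x)|<1.
x=-1.67: |R|=0.0272
R=1: x+1/4x²=0 ⇒ x=−4=-4.0000; min R=1−1/(4·1/4)=0.0000>−1
Confirm numerically:
  x=-3.618: |R|=0.65448 <1
  x=-3.533: |R|=0.58752 <1
  x=-3.178: |R|=0.34692 <1
  x=-1.883: |R|=0.00342 <1
  x=-4.511: |R|=1.57628 >1
  x=-4.154: |R|=1.15993 >1
Stable set (-4.0000, 0).

z* = -4.0000.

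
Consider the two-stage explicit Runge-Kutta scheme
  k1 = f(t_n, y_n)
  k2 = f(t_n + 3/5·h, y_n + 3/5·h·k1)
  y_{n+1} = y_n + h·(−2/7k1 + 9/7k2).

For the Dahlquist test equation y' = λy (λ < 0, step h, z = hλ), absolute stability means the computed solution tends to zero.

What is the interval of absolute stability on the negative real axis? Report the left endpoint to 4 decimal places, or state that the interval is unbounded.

(-1.2963, 0).

Set f=λy, z=hλ:
  k1=λy_n ⇒ h·k1=z·y_n;  k2=λ(1+3/5z)y_n ⇒ h·k2=z(1+3/5z)y_n
  y_{n+1}/y_n = 1 − 2/7z + 9/7z(1+3/5z) = 1 + z + 27/35z²
  so R(z) = 1 + z + 27/35z².

Need |R(x)|<1, x<0.
x=-1.54: |R|=1.2895
R=1: x+27/35x²=0 ⇒ x=−35/27=-1.2963; min R=1−1/(4·27/35)=0.6759>−1
Confirm numerically:
  x=-1.196: |R|=0.90746 <1
  x=-1.183: |R|=0.89661 <1
  x=-0.686: |R|=0.67703 <1
  x=-0.606: |R|=0.67730 <1
  x=-1.497: |R|=1.23178 >1
  x=-1.330: |R|=1.03458 >1
So |R|<1 on (-1.2963, 0).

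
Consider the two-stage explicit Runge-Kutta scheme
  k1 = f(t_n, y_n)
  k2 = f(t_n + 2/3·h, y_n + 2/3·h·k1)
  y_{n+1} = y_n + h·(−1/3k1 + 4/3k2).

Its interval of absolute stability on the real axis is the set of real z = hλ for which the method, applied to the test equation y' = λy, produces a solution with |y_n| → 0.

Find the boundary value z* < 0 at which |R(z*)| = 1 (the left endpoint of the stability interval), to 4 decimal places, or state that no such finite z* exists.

Set f=λy, z=hλ:
  k1=λy_n ⇒ h·k1=z·y_n;  k2=λ(1+2/3z)y_n ⇒ h·k2=z(1+2/3z)y_n
  y_{n+1}/y_n = 1 − 1/3z + 4/3z(1+2/3z) = 1 + z + 8/9z²
  so R(z) = 1 + z + 8/9z².

Need |R(x)|<1, x<0.
x=-0.83: |R|=0.7824
R=1: x+8/9x²=0 ⇒ x=−9/8=-1.1250; min R=1−1/(4·8/9)=0.7188>−1
Confirm numerically:
  x=-0.858: |R|=0.79637 <1
  x=-0.607: |R|=0.72051 <1
  x=-0.531: |R|=0.71963 <1
  x=-1.597: |R|=1.67003 >1
  x=-1.380: |R|=1.31280 >1
Interval (-1.1250, 0).

left endpoint -1.1250.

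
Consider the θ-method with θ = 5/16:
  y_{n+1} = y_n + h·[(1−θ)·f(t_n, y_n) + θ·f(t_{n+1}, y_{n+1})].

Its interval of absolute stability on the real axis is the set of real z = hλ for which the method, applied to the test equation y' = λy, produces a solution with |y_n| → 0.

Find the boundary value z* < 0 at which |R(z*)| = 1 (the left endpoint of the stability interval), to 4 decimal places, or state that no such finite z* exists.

On y'=λy, z=hλ:
  y_{n+1} = y_n + z·[11/16·y_n + 5/16·y_{n+1}] ⇒ (1 − 5/16z)y_{n+1} = (1 + 11/16z)y_n
  so R(z) = (1 + 11/16z)/(1 − 5/16z).

Boundary: |R(x)|=1, x<0.
x=-1.04: |R|=0.2151
R=−1: 1+11/16x = −1+5/16x ⇒ -3/8x=2 ⇒ x=2/(-3/8)=-5.3333
Confirm numerically:
  x=-5.205: |R|=0.98168 <1
  x=-3.682: |R|=0.71206 <1
  x=-3.116: |R|=0.57872 <1
  x=-5.854: |R|=1.06901 >1
  x=-5.755: |R|=1.05650 >1
Interval (-5.3333, 0).

z* = -5.3333.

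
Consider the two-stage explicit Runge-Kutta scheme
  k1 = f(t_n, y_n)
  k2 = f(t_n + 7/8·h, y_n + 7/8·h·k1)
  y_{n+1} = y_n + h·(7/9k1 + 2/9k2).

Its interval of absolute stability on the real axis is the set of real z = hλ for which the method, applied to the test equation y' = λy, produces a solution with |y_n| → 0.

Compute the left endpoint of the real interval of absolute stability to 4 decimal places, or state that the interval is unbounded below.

z* = -5.1429.

Test eqn y'=λy, z=hλ:
  k1=λy_n ⇒ h·k1=z·y_n;  k2=λ(1+7/8z)y_n ⇒ h·k2=z(1+7/8z)y_n
  y_{n+1}/y_n = 1 + 7/9z + 2/9z(1+7/8z) = 1 + z + 7/36z²
  Hence R(z) = 1 + z + 7/36z².

Need |R(x)|<1, x<0.
x=-1.59: |R|=0.0984
R=1: x+7/36x²=0 ⇒ x=−36/7=-5.1429; min R=1−1/(4·7/36)=-0.2857>−1
Confirm numerically:
  x=-3.767: |R|=0.00778 <1
  x=-2.218: |R|=0.26143 <1
  x=-5.678: |R|=1.59083 >1
  x=-5.435: |R|=1.30874 >1
  x=-5.259: |R|=1.11877 >1
Stable set (-5.1429, 0).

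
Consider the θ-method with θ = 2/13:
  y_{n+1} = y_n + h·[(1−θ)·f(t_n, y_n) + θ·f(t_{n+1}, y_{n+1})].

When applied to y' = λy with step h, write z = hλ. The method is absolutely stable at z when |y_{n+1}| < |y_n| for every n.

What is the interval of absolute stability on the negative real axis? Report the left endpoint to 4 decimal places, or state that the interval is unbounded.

Test eqn y'=λy, z=hλ:
  y_{n+1} = y_n + z·[11/13·y_n + 2/13·y_{n+1}] ⇒ (1 − 2/13z)y_{n+1} = (1 + 11/13z)y_n
  Hence R(z) = (1 + 11/13z)/(1 − 2/13z).

Solve |R(x)|<1 on ℝ⁻.
x=-0.58: |R|=0.4675
R=−1: 1+11/13x = −1+2/13x ⇒ -9/13x=2 ⇒ x=2/(-9/13)=-2.8889
Confirm numerically:
  x=-2.102: |R|=0.58835 <1
  x=-1.484: |R|=0.20817 <1
  x=-1.324: |R|=0.09995 <1
  x=-3.372: |R|=1.22022 >1
  x=-3.310: |R|=1.19317 >1
  x=-3.162: |R|=1.12720 >1
Interval (-2.8889, 0).

z∈(-2.8889,0).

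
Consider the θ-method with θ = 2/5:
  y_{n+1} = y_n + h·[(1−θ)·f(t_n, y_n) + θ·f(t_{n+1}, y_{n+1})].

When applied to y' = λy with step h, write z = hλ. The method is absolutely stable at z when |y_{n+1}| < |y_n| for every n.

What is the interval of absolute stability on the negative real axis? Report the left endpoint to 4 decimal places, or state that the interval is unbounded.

On y'=λy, z=hλ:
  y_{n+1} = y_n + z·[3/5·y_n + 2/5·y_{n+1}] ⇒ (1 − 2/5z)y_{n+1} = (1 + 3/5z)y_n
  so R(z) = (1 + 3/5z)/(1 − 2/5z).

Boundary: |R(x)|=1, x<0.
x=-0.37: |R|=0.6777
R=−1: 1+3/5x = −1+2/5x ⇒ -1/5x=2 ⇒ x=2/(-1/5)=-10.0000
Confirm numerically:
  x=-6.718: |R|=0.82198 <1
  x=-6.004: |R|=0.76505 <1
  x=-5.476: |R|=0.71640 <1
  x=-10.527: |R|=1.02023 >1
  x=-10.095: |R|=1.00377 >1
  x=-10.083: |R|=1.00330 >1
So |R|<1 on (-10.0000, 0).

z∈(-10.0000,0).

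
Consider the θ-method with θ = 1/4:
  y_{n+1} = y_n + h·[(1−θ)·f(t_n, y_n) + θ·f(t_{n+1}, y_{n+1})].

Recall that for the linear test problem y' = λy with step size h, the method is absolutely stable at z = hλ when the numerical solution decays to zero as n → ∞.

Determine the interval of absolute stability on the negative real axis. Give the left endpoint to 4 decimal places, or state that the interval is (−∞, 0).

Test eqn y'=λy, z=hλ:
  y_{n+1} = y_n + z·[3/4·y_n + 1/4·y_{n+1}] ⇒ (1 − 1/4z)y_{n+1} = (1 + 3/4z)y_n
  ⇒ R(z) = (1 + 3/4z)/(1 − 1/4z).

Boundary: |R(x)|=1, x<0.
x=-1.51: |R|=0.0962
R=−1: 1+3/4x = −1+1/4x ⇒ -1/2x=2 ⇒ x=2/(-1/2)=-4.0000
Confirm numerically:
  x=-3.911: |R|=0.97750 <1
  x=-3.530: |R|=0.87517 <1
  x=-2.026: |R|=0.34484 <1
  x=-4.509: |R|=1.11964 >1
  x=-4.500: |R|=1.11765 >1
  x=-4.033: |R|=1.00822 >1
Stable set (-4.0000, 0).

(-4.0000, 0).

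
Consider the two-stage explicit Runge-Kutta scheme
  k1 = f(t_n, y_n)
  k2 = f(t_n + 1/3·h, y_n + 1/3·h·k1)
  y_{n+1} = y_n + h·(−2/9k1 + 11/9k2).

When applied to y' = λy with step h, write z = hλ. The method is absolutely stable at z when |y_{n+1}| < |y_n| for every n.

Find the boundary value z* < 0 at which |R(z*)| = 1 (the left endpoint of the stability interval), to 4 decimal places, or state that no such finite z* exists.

Set f=λy, z=hλ:
  k1=λy_n ⇒ h·k1=z·y_n;  k2=λ(1+1/3z)y_n ⇒ h·k2=z(1+1/3z)y_n
  y_{n+1}/y_n = 1 − 2/9z + 11/9z(1+1/3z) = 1 + z + 11/27z²
  R(z) = 1 + z + 11/27z².

Find x<0 with |R(x)|<1.
x=-0.61: |R|=0.5416
R=1: x+11/27x²=0 ⇒ x=−27/11=-2.4545; min R=1−1/(4·11/27)=0.3864>−1
Confirm numerically:
  x=-2.379: |R|=0.92678 <1
  x=-2.078: |R|=0.68122 <1
  x=-1.924: |R|=0.58413 <1
  x=-1.880: |R|=0.55994 <1
  x=-2.949: |R|=1.59406 >1
  x=-2.511: |R|=1.05775 >1
Stable set (-2.4545, 0).

z* = -2.4545.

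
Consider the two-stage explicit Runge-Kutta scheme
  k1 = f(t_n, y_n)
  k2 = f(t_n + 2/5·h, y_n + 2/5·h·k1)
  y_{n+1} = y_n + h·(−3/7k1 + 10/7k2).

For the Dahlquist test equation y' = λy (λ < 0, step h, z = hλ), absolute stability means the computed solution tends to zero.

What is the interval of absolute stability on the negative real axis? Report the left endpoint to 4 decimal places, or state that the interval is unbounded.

z∈(-1.7500,0).

On y'=λy, z=hλ:
  k1=λy_n ⇒ h·k1=z·y_n;  k2=λ(1+2/5z)y_n ⇒ h·k2=z(1+2/5z)y_n
  y_{n+1}/y_n = 1 − 3/7z + 10/7z(1+2/5z) = 1 + z + 4/7z²
  so R(z) = 1 + z + 4/7z².

Solve |R(x)|<1 on ℝ⁻.
x=-1.04: |R|=0.5781
R=1: x+4/7x²=0 ⇒ x=−7/4=-1.7500; min R=1−1/(4·4/7)=0.5625>−1
Confirm numerically:
  x=-1.580: |R|=0.84651 <1
  x=-0.857: |R|=0.56269 <1
  x=-0.752: |R|=0.57115 <1
  x=-0.714: |R|=0.57731 <1
  x=-1.860: |R|=1.11691 >1
  x=-1.805: |R|=1.05673 >1
Interval (-1.7500, 0).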